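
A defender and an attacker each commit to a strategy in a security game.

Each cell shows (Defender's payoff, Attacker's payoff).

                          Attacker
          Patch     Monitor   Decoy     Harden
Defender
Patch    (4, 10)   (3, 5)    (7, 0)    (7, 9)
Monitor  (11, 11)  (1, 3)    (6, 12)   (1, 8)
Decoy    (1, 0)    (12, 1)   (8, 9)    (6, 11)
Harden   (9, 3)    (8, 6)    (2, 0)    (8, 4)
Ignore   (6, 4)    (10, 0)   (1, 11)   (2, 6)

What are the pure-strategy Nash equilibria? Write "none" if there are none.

There is no pure-strategy Nash equilibrium.

Defender against Patch: payoffs 4, 11, 1, 9, 6 → best response Monitor.
Defender against Monitor: payoffs 3, 1, 12, 8, 10 → best response Decoy.
Defender against Decoy: payoffs 7, 6, 8, 2, 1 → best response Decoy.
Defender against Harden: payoffs 7, 1, 6, 8, 2 → best response Harden.
Attacker against Patch: payoffs 10, 5, 0, 9 → best response Patch.
Attacker against Monitor: payoffs 11, 3, 12, 8 → best response Decoy.
Attacker against Decoy: payoffs 0, 1, 9, 11 → best response Harden.
Attacker against Harden: payoffs 3, 6, 0, 4 → best response Monitor.
Attacker against Ignore: payoffs 4, 0, 11, 6 → best response Decoy.
No profile is a mutual best response for all players.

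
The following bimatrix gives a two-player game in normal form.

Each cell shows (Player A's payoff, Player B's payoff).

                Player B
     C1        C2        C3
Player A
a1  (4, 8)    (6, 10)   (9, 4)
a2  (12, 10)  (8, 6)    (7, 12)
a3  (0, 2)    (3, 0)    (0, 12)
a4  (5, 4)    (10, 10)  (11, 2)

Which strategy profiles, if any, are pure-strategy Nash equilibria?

The unique pure-strategy Nash equilibrium is (a4, C2).

For each player, find the best response to each opponent profile; mutual best responses are the pure NE.
Player A against C1: payoffs 4, 12, 0, 5 → best response a2.
Player A against C2: payoffs 6, 8, 3, 10 → best response a4.
Player A against C3: payoffs 9, 7, 0, 11 → best response a4.
Player B against a1: payoffs 8, 10, 4 → best response C2.
Player B against a2: payoffs 10, 6, 12 → best response C3.
Player B against a3: payoffs 2, 0, 12 → best response C3.
Player B against a4: payoffs 4, 10, 2 → best response C2.
Mutual best responses: (a4, C2).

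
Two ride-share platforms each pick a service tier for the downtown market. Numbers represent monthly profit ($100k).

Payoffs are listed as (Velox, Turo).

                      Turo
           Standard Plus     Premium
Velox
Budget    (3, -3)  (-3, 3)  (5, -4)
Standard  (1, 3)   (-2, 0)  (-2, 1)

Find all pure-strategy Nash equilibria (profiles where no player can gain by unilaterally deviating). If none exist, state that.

none

Check each profile: it is a Nash equilibrium iff no player can strictly gain by switching unilaterally.
(Budget, Standard): Turo can switch to Plus (-3 → 3). Not NE.
(Budget, Plus): Velox can switch to Standard (-3 → -2). Not NE.
(Budget, Premium): Turo can switch to Standard (-4 → -3). Not NE.
(Standard, Standard): Velox can switch to Budget (1 → 3). Not NE.
(Standard, Plus): Turo can switch to Standard (0 → 3). Not NE.
(Standard, Premium): Velox can switch to Budget (-2 → 5). Not NE.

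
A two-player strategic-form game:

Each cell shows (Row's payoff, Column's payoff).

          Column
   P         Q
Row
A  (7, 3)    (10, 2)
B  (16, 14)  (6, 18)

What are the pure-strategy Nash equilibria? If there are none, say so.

There is no pure-strategy Nash equilibrium.

(A, P): Row can switch to B (7 → 16). Not NE.
(A, Q): Column can switch to P (2 → 3). Not NE.
(B, P): Column can switch to Q (14 → 18). Not NE.
(B, Q): Row can switch to A (6 → 10). Not NE.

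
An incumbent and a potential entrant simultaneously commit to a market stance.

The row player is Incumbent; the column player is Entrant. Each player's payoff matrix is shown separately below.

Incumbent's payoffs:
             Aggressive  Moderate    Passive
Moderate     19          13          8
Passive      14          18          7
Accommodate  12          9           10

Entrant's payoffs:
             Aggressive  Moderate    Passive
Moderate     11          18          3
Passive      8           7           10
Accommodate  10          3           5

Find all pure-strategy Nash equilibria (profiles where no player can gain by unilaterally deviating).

No pure-strategy Nash equilibrium.

For each player, find the best response to each opponent profile; mutual best responses are the pure NE.
Incumbent against Aggressive: payoffs 19, 14, 12 → best response Moderate.
Incumbent against Moderate: payoffs 13, 18, 9 → best response Passive.
Incumbent against Passive: payoffs 8, 7, 10 → best response Accommodate.
Entrant against Moderate: payoffs 11, 18, 3 → best response Moderate.
Entrant against Passive: payoffs 8, 7, 10 → best response Passive.
Entrant against Accommodate: payoffs 10, 3, 5 → best response Aggressive.
No profile is a mutual best response for all players.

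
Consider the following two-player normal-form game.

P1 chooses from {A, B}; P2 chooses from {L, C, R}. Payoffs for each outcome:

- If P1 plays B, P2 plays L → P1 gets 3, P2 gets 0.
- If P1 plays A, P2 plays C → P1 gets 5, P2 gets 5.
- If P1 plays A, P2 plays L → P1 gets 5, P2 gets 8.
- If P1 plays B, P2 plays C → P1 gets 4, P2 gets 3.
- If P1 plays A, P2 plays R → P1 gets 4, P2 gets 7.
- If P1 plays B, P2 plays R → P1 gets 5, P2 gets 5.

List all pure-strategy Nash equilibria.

(A, L), (B, R)

(A, L): P1 gets 5, best alternative 3; P2 gets 8, best alternative 7. No profitable deviation — NE.
(A, C): P2 can switch to L (5 → 8). Not NE.
(A, R): P1 can switch to B (4 → 5). Not NE.
(B, L): P1 can switch to A (3 → 5). Not NE.
(B, C): P1 can switch to A (4 → 5). Not NE.
(B, R): P1 gets 5, best alternative 4; P2 gets 5, best alternative 3. No profitable deviation — NE.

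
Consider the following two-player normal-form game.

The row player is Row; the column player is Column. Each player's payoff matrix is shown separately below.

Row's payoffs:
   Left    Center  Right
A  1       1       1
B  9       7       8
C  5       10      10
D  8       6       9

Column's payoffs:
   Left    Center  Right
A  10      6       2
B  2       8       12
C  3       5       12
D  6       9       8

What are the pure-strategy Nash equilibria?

Row against Left: payoffs 1, 9, 5, 8 → best response B.
Row against Center: payoffs 1, 7, 10, 6 → best response C.
Row against Right: payoffs 1, 8, 10, 9 → best response C.
Column against A: payoffs 10, 6, 2 → best response Left.
Column against B: payoffs 2, 8, 12 → best response Right.
Column against C: payoffs 3, 5, 12 → best response Right.
Column against D: payoffs 6, 9, 8 → best response Center.
Mutual best responses: (C, Right).

(C, Right)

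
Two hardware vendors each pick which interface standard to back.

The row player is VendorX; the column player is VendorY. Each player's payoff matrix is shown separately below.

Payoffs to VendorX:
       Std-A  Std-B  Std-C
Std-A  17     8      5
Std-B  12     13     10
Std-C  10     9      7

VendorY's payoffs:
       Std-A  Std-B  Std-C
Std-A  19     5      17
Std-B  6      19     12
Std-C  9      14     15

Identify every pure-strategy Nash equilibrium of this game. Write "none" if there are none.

(Std-A, Std-A), (Std-B, Std-B)

(Std-A, Std-A): VendorX gets 17, best alternative 12; VendorY gets 19, best alternative 17. No profitable deviation — NE.
(Std-A, Std-B): VendorX can switch to Std-B (8 → 13). Not NE.
(Std-A, Std-C): VendorX can switch to Std-B (5 → 10). Not NE.
(Std-B, Std-A): VendorX can switch to Std-A (12 → 17). Not NE.
(Std-B, Std-B): VendorX gets 13, best alternative 9; VendorY gets 19, best alternative 12. No profitable deviation — NE.
(Std-B, Std-C): VendorY can switch to Std-B (12 → 19). Not NE.
(Std-C, Std-A): VendorX can switch to Std-A (10 → 17). Not NE.
(Std-C, Std-B): VendorX can switch to Std-B (9 → 13). Not NE.
(Std-C, Std-C): VendorX can switch to Std-B (7 → 10). Not NE.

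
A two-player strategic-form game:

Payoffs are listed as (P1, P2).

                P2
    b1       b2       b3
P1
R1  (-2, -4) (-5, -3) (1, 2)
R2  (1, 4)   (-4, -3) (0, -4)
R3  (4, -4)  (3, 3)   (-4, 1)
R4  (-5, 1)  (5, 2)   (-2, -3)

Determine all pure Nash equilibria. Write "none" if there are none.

(R1, b1): P1 can switch to R2 (-2 → 1). Not NE.
(R1, b2): P1 can switch to R2 (-5 → -4). Not NE.
(R1, b3): P1 gets 1, best alternative 0; P2 gets 2, best alternative -3. No profitable deviation — NE.
(R2, b1): P1 can switch to R3 (1 → 4). Not NE.
(R2, b2): P1 can switch to R3 (-4 → 3). Not NE.
(R2, b3): P1 can switch to R1 (0 → 1). Not NE.
(R3, b1): P2 can switch to b2 (-4 → 3). Not NE.
(R4, b2): P1 gets 5, best alternative 3; P2 gets 2, best alternative 1. No profitable deviation — NE.
(The remaining 4 profiles each have a profitable deviation by the same check.)

Pure-strategy Nash equilibria: (R1, b3) and (R4, b2)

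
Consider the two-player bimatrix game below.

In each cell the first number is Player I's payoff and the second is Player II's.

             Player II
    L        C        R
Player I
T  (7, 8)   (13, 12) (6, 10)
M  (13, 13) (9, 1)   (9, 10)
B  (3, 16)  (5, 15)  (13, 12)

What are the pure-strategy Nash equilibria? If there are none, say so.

Pure-strategy Nash equilibria: (T, C) and (M, L)

(T, L): Player I can switch to M (7 → 13). Not NE.
(T, C): Player I gets 13, best alternative 9; Player II gets 12, best alternative 10. No profitable deviation — NE.
(T, R): Player I can switch to M (6 → 9). Not NE.
(M, L): Player I gets 13, best alternative 7; Player II gets 13, best alternative 10. No profitable deviation — NE.
(M, C): Player I can switch to T (9 → 13). Not NE.
(M, R): Player I can switch to B (9 → 13). Not NE.
(B, L): Player I can switch to T (3 → 7). Not NE.
(B, C): Player I can switch to T (5 → 13). Not NE.
(The remaining 1 profile has a profitable deviation by the same check.)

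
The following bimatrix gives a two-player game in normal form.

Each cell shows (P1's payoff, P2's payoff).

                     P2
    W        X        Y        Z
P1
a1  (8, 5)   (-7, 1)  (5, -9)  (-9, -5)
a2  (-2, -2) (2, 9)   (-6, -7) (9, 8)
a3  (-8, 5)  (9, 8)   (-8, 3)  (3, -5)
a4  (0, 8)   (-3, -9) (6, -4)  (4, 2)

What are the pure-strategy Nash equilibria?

(a1, W): P1 gets 8, best alternative 0; P2 gets 5, best alternative 1. No profitable deviation — NE.
(a1, X): P1 can switch to a2 (-7 → 2). Not NE.
(a1, Y): P1 can switch to a4 (5 → 6). Not NE.
(a1, Z): P1 can switch to a2 (-9 → 9). Not NE.
(a2, W): P1 can switch to a1 (-2 → 8). Not NE.
(a2, X): P1 can switch to a3 (2 → 9). Not NE.
(a2, Y): P1 can switch to a1 (-6 → 5). Not NE.
(a2, Z): P2 can switch to X (8 → 9). Not NE.
(a3, W): P1 can switch to a1 (-8 → 8). Not NE.
(a3, X): P1 gets 9, best alternative 2; P2 gets 8, best alternative 5. No profitable deviation — NE.
(a3, Y): P1 can switch to a1 (-8 → 5). Not NE.
(a3, Z): P1 can switch to a2 (3 → 9). Not NE.
(The remaining 4 profiles each have a profitable deviation by the same check.)

(a1, W); (a3, X)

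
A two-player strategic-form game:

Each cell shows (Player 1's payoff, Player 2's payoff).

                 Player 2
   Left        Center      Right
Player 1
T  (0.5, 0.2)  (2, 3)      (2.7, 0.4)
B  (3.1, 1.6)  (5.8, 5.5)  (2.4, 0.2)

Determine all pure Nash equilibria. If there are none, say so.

The unique pure-strategy Nash equilibrium is (B, Center).

Player 1 against Left: payoffs 0.5, 3.1 → best response B.
Player 1 against Center: payoffs 2, 5.8 → best response B.
Player 1 against Right: payoffs 2.7, 2.4 → best response T.
Player 2 against T: payoffs 0.2, 3, 0.4 → best response Center.
Player 2 against B: payoffs 1.6, 5.5, 0.2 → best response Center.
Mutual best responses: (B, Center).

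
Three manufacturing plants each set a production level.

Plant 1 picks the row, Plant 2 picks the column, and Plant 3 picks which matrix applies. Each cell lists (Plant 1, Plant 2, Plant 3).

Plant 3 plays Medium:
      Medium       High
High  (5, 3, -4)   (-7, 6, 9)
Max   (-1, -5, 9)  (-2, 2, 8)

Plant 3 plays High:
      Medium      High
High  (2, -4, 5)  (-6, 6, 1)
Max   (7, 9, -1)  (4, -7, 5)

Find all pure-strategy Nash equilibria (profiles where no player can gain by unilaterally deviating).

(Max, High, Medium)

Mark each player's best response to every combination of opponents' strategies; a profile where every player is best-responding is a pure Nash equilibrium.
Plant 1 against (Medium, Medium): payoffs 5, -1 → best response High.
Plant 1 against (Medium, High): payoffs 2, 7 → best response Max.
Plant 1 against (High, Medium): payoffs -7, -2 → best response Max.
Plant 1 against (High, High): payoffs -6, 4 → best response Max.
Plant 2 against (High, Medium): payoffs 3, 6 → best response High.
Plant 2 against (High, High): payoffs -4, 6 → best response High.
Plant 2 against (Max, Medium): payoffs -5, 2 → best response High.
Plant 2 against (Max, High): payoffs 9, -7 → best response Medium.
Plant 3 against (High, Medium): payoffs -4, 5 → best response High.
Plant 3 against (High, High): payoffs 9, 1 → best response Medium.
Plant 3 against (Max, Medium): payoffs 9, -1 → best response Medium.
Plant 3 against (Max, High): payoffs 8, 5 → best response Medium.
Mutual best responses: (Max, High, Medium).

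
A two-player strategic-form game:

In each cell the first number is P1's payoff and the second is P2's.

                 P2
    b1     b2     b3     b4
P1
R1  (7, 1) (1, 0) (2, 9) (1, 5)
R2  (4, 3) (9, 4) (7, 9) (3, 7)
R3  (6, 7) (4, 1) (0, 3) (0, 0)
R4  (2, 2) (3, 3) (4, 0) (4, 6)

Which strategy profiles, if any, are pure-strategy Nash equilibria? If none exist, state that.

(R1, b1): P2 can switch to b3 (1 → 9). Not NE.
(R1, b2): P1 can switch to R2 (1 → 9). Not NE.
(R1, b3): P1 can switch to R2 (2 → 7). Not NE.
(R1, b4): P1 can switch to R2 (1 → 3). Not NE.
(R2, b1): P1 can switch to R1 (4 → 7). Not NE.
(R2, b2): P2 can switch to b3 (4 → 9). Not NE.
(R2, b3): P1 gets 7, best alternative 4; P2 gets 9, best alternative 7. No profitable deviation — NE.
(R2, b4): P1 can switch to R4 (3 → 4). Not NE.
(R3, b1): P1 can switch to R1 (6 → 7). Not NE.
(R4, b4): P1 gets 4, best alternative 3; P2 gets 6, best alternative 3. No profitable deviation — NE.
(The remaining 6 profiles each have a profitable deviation by the same check.)

The pure Nash equilibria are (R2, b3), (R4, b4).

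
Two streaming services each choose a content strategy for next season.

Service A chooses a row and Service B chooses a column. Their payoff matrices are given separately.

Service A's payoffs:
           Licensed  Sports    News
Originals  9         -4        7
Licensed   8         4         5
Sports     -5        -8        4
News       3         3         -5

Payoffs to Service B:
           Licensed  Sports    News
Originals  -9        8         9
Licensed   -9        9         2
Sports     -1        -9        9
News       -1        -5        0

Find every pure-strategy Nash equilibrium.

(Originals, News) and (Licensed, Sports)

For each strategy profile, look for a profitable unilateral deviation.
(Originals, Licensed): Service B can switch to Sports (-9 → 8). Not NE.
(Originals, Sports): Service A can switch to Licensed (-4 → 4). Not NE.
(Originals, News): Service A gets 7, best alternative 5; Service B gets 9, best alternative 8. No profitable deviation — NE.
(Licensed, Licensed): Service A can switch to Originals (8 → 9). Not NE.
(Licensed, Sports): Service A gets 4, best alternative 3; Service B gets 9, best alternative 2. No profitable deviation — NE.
(Licensed, News): Service A can switch to Originals (5 → 7). Not NE.
(Sports, Licensed): Service A can switch to Originals (-5 → 9). Not NE.
(Sports, Sports): Service A can switch to Originals (-8 → -4). Not NE.
(Sports, News): Service A can switch to Originals (4 → 7). Not NE.
(News, Licensed): Service A can switch to Originals (3 → 9). Not NE.
(News, Sports): Service A can switch to Licensed (3 → 4). Not NE.
(News, News): Service A can switch to Originals (-5 → 7). Not NE.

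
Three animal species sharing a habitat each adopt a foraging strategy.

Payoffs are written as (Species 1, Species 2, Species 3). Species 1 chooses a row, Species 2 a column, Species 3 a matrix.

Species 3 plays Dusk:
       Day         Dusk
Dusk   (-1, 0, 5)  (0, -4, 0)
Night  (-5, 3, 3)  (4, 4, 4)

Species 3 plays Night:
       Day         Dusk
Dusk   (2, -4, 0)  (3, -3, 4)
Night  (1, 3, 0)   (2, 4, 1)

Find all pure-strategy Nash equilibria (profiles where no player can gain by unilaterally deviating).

(Dusk, Day, Dusk) and (Dusk, Dusk, Night) and (Night, Dusk, Dusk)

(Dusk, Day, Dusk): Species 1 gets -1, best alternative -5; Species 2 gets 0, best alternative -4; Species 3 gets 5, best alternative 0. No profitable deviation — NE.
(Dusk, Day, Night): Species 2 can switch to Dusk (-4 → -3). Not NE.
(Dusk, Dusk, Dusk): Species 1 can switch to Night (0 → 4). Not NE.
(Dusk, Dusk, Night): Species 1 gets 3, best alternative 2; Species 2 gets -3, best alternative -4; Species 3 gets 4, best alternative 0. No profitable deviation — NE.
(Night, Day, Dusk): Species 1 can switch to Dusk (-5 → -1). Not NE.
(Night, Day, Night): Species 1 can switch to Dusk (1 → 2). Not NE.
(Night, Dusk, Dusk): Species 1 gets 4, best alternative 0; Species 2 gets 4, best alternative 3; Species 3 gets 4, best alternative 1. No profitable deviation — NE.
(Night, Dusk, Night): Species 1 can switch to Dusk (2 → 3). Not NE.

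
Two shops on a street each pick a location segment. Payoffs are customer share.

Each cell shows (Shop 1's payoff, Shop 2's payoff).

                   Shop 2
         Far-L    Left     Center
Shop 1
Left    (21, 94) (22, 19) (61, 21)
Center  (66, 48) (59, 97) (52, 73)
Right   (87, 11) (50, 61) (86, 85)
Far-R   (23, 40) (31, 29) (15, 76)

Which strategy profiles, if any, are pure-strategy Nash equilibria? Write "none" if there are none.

The pure Nash equilibria are (Center, Left); (Right, Center).

Shop 1 against Far-L: payoffs 21, 66, 87, 23 → best response Right.
Shop 1 against Left: payoffs 22, 59, 50, 31 → best response Center.
Shop 1 against Center: payoffs 61, 52, 86, 15 → best response Right.
Shop 2 against Left: payoffs 94, 19, 21 → best response Far-L.
Shop 2 against Center: payoffs 48, 97, 73 → best response Left.
Shop 2 against Right: payoffs 11, 61, 85 → best response Center.
Shop 2 against Far-R: payoffs 40, 29, 76 → best response Center.
Mutual best responses: (Center, Left); (Right, Center).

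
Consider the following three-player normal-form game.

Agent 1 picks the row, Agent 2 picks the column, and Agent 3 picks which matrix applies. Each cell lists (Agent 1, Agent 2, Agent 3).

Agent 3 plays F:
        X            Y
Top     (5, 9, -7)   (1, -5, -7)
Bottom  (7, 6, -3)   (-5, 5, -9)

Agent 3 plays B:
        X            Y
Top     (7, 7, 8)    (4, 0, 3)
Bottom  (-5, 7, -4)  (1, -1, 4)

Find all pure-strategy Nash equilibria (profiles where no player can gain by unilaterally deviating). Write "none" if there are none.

Mark each player's best response to every combination of opponents' strategies; a profile where every player is best-responding is a pure Nash equilibrium.
Agent 1 against (X, F): payoffs 5, 7 → best response Bottom.
Agent 1 against (X, B): payoffs 7, -5 → best response Top.
Agent 1 against (Y, F): payoffs 1, -5 → best response Top.
Agent 1 against (Y, B): payoffs 4, 1 → best response Top.
Agent 2 against (Top, F): payoffs 9, -5 → best response X.
Agent 2 against (Top, B): payoffs 7, 0 → best response X.
Agent 2 against (Bottom, F): payoffs 6, 5 → best response X.
Agent 2 against (Bottom, B): payoffs 7, -1 → best response X.
Agent 3 against (Top, X): payoffs -7, 8 → best response B.
Agent 3 against (Top, Y): payoffs -7, 3 → best response B.
Agent 3 against (Bottom, X): payoffs -3, -4 → best response F.
Agent 3 against (Bottom, Y): payoffs -9, 4 → best response B.
Mutual best responses: (Top, X, B); (Bottom, X, F).

(Top, X, B); (Bottom, X, F)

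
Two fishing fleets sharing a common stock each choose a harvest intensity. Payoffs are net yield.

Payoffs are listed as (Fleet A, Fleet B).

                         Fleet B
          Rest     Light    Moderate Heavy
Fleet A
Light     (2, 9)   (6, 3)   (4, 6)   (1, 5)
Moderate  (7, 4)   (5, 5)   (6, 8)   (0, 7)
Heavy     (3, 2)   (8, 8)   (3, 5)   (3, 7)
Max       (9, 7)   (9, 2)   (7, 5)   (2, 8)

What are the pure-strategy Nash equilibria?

(Light, Rest): Fleet A can switch to Moderate (2 → 7). Not NE.
(Light, Light): Fleet A can switch to Heavy (6 → 8). Not NE.
(Light, Moderate): Fleet A can switch to Moderate (4 → 6). Not NE.
(Light, Heavy): Fleet A can switch to Heavy (1 → 3). Not NE.
(Moderate, Rest): Fleet A can switch to Max (7 → 9). Not NE.
(Moderate, Light): Fleet A can switch to Light (5 → 6). Not NE.
(Moderate, Moderate): Fleet A can switch to Max (6 → 7). Not NE.
(Moderate, Heavy): Fleet A can switch to Light (0 → 1). Not NE.
(The remaining 8 profiles each have a profitable deviation by the same check.)

There is no pure-strategy Nash equilibrium.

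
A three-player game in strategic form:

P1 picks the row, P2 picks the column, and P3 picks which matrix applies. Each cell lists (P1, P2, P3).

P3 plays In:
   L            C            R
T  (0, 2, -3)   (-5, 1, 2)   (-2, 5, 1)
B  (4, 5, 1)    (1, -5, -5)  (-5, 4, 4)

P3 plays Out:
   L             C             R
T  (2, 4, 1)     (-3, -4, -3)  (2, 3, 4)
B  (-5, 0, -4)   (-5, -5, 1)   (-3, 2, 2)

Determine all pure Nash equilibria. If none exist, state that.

The pure Nash equilibria are (T, L, Out) and (B, L, In).

Check each profile: it is a Nash equilibrium iff no player can strictly gain by switching unilaterally.
(T, L, In): P1 can switch to B (0 → 4). Not NE.
(T, L, Out): P1 gets 2, best alternative -5; P2 gets 4, best alternative 3; P3 gets 1, best alternative -3. No profitable deviation — NE.
(T, C, In): P1 can switch to B (-5 → 1). Not NE.
(T, C, Out): P2 can switch to L (-4 → 4). Not NE.
(T, R, In): P3 can switch to Out (1 → 4). Not NE.
(T, R, Out): P2 can switch to L (3 → 4). Not NE.
(B, L, In): P1 gets 4, best alternative 0; P2 gets 5, best alternative 4; P3 gets 1, best alternative -4. No profitable deviation — NE.
(B, L, Out): P1 can switch to T (-5 → 2). Not NE.
(B, C, In): P2 can switch to L (-5 → 5). Not NE.
(B, C, Out): P1 can switch to T (-5 → -3). Not NE.
(The remaining 2 profiles each have a profitable deviation by the same check.)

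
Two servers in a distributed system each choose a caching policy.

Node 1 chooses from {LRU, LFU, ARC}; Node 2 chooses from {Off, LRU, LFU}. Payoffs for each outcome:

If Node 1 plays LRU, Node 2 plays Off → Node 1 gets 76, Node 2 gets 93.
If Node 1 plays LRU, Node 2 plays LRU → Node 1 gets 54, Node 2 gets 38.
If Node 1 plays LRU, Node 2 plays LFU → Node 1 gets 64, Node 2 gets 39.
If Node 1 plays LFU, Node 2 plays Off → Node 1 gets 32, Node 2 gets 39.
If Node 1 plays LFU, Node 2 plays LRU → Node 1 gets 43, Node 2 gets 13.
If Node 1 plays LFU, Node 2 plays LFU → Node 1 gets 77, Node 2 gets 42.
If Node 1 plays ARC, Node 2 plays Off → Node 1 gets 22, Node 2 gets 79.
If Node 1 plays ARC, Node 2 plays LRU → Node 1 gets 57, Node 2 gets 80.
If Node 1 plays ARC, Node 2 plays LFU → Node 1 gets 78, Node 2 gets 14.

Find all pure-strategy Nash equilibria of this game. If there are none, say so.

Mark each player's best response to every combination of opponents' strategies; a profile where every player is best-responding is a pure Nash equilibrium.
Node 1 against Off: payoffs 76, 32, 22 → best response LRU.
Node 1 against LRU: payoffs 54, 43, 57 → best response ARC.
Node 1 against LFU: payoffs 64, 77, 78 → best response ARC.
Node 2 against LRU: payoffs 93, 38, 39 → best response Off.
Node 2 against LFU: payoffs 39, 13, 42 → best response LFU.
Node 2 against ARC: payoffs 79, 80, 14 → best response LRU.
Mutual best responses: (LRU, Off); (ARC, LRU).

The pure Nash equilibria are (LRU, Off) and (ARC, LRU).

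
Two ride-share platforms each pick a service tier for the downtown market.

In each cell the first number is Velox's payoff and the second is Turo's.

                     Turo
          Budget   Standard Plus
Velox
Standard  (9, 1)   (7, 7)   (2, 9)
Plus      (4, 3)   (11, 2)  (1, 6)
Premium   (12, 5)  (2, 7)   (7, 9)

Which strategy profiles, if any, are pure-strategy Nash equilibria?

Pure NE: (Premium, Plus)

For each player, find the best response to each opponent profile; mutual best responses are the pure NE.
Velox against Budget: payoffs 9, 4, 12 → best response Premium.
Velox against Standard: payoffs 7, 11, 2 → best response Plus.
Velox against Plus: payoffs 2, 1, 7 → best response Premium.
Turo against Standard: payoffs 1, 7, 9 → best response Plus.
Turo against Plus: payoffs 3, 2, 6 → best response Plus.
Turo against Premium: payoffs 5, 7, 9 → best response Plus.
Mutual best responses: (Premium, Plus).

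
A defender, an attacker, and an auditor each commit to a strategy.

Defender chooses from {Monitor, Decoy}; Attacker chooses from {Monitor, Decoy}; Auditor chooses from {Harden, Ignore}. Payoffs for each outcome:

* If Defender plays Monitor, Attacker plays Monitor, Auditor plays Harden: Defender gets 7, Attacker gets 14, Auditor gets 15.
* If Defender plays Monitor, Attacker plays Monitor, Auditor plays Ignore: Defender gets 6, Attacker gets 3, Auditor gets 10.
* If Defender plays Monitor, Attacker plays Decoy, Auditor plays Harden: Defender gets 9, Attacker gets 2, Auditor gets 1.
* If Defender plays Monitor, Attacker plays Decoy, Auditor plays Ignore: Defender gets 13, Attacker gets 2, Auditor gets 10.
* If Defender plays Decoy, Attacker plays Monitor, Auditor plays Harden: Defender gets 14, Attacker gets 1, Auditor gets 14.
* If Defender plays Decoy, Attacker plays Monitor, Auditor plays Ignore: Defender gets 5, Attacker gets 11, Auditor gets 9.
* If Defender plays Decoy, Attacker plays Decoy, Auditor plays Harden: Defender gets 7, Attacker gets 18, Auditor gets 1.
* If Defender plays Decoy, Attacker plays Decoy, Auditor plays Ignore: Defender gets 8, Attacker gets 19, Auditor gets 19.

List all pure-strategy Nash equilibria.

This game has no pure Nash equilibrium.

For each player, find the best response to each opponent profile; mutual best responses are the pure NE.
Defender against (Monitor, Harden): payoffs 7, 14 → best response Decoy.
Defender against (Monitor, Ignore): payoffs 6, 5 → best response Monitor.
Defender against (Decoy, Harden): payoffs 9, 7 → best response Monitor.
Defender against (Decoy, Ignore): payoffs 13, 8 → best response Monitor.
Attacker against (Monitor, Harden): payoffs 14, 2 → best response Monitor.
Attacker against (Monitor, Ignore): payoffs 3, 2 → best response Monitor.
Attacker against (Decoy, Harden): payoffs 1, 18 → best response Decoy.
Attacker against (Decoy, Ignore): payoffs 11, 19 → best response Decoy.
Auditor against (Monitor, Monitor): payoffs 15, 10 → best response Harden.
Auditor against (Monitor, Decoy): payoffs 1, 10 → best response Ignore.
Auditor against (Decoy, Monitor): payoffs 14, 9 → best response Harden.
Auditor against (Decoy, Decoy): payoffs 1, 19 → best response Ignore.
No profile is a mutual best response for all players.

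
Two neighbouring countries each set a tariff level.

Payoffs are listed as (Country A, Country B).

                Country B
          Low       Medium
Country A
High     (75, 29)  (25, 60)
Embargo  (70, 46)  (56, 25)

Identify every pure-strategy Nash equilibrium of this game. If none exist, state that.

Mark each player's best response to every combination of opponents' strategies; a profile where every player is best-responding is a pure Nash equilibrium.
Country A against Low: payoffs 75, 70 → best response High.
Country A against Medium: payoffs 25, 56 → best response Embargo.
Country B against High: payoffs 29, 60 → best response Medium.
Country B against Embargo: payoffs 46, 25 → best response Low.
No profile is a mutual best response for all players.

This game has no pure Nash equilibrium.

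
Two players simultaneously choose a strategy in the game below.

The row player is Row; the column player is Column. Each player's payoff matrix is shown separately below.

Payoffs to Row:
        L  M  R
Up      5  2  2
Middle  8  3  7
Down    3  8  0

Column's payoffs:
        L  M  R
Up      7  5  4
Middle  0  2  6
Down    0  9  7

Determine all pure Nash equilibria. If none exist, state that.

Pure-strategy Nash equilibria: (Middle, R), (Down, M)

For each player, find the best response to each opponent profile; mutual best responses are the pure NE.
Row against L: payoffs 5, 8, 3 → best response Middle.
Row against M: payoffs 2, 3, 8 → best response Down.
Row against R: payoffs 2, 7, 0 → best response Middle.
Column against Up: payoffs 7, 5, 4 → best response L.
Column against Middle: payoffs 0, 2, 6 → best response R.
Column against Down: payoffs 0, 9, 7 → best response M.
Mutual best responses: (Middle, R); (Down, M).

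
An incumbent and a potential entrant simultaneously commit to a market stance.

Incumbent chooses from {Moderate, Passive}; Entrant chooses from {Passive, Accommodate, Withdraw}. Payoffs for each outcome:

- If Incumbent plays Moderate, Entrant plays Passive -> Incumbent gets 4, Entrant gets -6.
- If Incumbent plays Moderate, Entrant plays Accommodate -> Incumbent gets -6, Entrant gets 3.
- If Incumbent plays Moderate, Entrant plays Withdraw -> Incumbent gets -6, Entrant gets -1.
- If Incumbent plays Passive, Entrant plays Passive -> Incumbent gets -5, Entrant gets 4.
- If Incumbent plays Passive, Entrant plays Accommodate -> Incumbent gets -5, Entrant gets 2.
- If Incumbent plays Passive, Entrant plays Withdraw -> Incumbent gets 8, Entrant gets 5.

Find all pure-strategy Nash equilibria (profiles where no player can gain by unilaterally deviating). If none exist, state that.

For each player, find the best response to each opponent profile; mutual best responses are the pure NE.
Incumbent against Passive: payoffs 4, -5 → best response Moderate.
Incumbent against Accommodate: payoffs -6, -5 → best response Passive.
Incumbent against Withdraw: payoffs -6, 8 → best response Passive.
Entrant against Moderate: payoffs -6, 3, -1 → best response Accommodate.
Entrant against Passive: payoffs 4, 2, 5 → best response Withdraw.
Mutual best responses: (Passive, Withdraw).

Pure NE: (Passive, Withdraw)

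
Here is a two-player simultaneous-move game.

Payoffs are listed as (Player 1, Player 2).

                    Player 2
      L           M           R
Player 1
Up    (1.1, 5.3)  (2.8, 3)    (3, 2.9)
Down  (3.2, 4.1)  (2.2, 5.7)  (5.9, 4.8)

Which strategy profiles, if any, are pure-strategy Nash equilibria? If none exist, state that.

(Up, L): Player 1 can switch to Down (1.1 → 3.2). Not NE.
(Up, M): Player 2 can switch to L (3 → 5.3). Not NE.
(Up, R): Player 1 can switch to Down (3 → 5.9). Not NE.
(Down, L): Player 2 can switch to M (4.1 → 5.7). Not NE.
(Down, M): Player 1 can switch to Up (2.2 → 2.8). Not NE.
(Down, R): Player 2 can switch to M (4.8 → 5.7). Not NE.

none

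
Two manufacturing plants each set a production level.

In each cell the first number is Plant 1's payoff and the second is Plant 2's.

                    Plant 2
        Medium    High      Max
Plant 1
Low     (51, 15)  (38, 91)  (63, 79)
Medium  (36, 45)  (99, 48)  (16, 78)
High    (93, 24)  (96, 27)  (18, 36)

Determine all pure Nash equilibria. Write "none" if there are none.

No pure-strategy Nash equilibrium.

Plant 1 against Medium: payoffs 51, 36, 93 → best response High.
Plant 1 against High: payoffs 38, 99, 96 → best response Medium.
Plant 1 against Max: payoffs 63, 16, 18 → best response Low.
Plant 2 against Low: payoffs 15, 91, 79 → best response High.
Plant 2 against Medium: payoffs 45, 48, 78 → best response Max.
Plant 2 against High: payoffs 24, 27, 36 → best response Max.
No profile is a mutual best response for all players.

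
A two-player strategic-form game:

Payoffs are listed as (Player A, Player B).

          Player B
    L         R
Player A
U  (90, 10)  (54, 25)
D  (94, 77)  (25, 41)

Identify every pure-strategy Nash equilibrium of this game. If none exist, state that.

Mark each player's best response to every combination of opponents' strategies; a profile where every player is best-responding is a pure Nash equilibrium.
Player A against L: payoffs 90, 94 → best response D.
Player A against R: payoffs 54, 25 → best response U.
Player B against U: payoffs 10, 25 → best response R.
Player B against D: payoffs 77, 41 → best response L.
Mutual best responses: (U, R); (D, L).

The pure Nash equilibria are (U, R) and (D, L).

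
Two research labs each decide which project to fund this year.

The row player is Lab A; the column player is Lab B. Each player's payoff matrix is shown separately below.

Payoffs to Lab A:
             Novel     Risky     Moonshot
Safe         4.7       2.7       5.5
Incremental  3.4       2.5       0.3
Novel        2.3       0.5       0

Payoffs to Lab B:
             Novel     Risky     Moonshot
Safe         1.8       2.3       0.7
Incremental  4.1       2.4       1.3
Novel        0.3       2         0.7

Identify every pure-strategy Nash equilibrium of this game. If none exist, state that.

For each player, find the best response to each opponent profile; mutual best responses are the pure NE.
Lab A against Novel: payoffs 4.7, 3.4, 2.3 → best response Safe.
Lab A against Risky: payoffs 2.7, 2.5, 0.5 → best response Safe.
Lab A against Moonshot: payoffs 5.5, 0.3, 0 → best response Safe.
Lab B against Safe: payoffs 1.8, 2.3, 0.7 → best response Risky.
Lab B against Incremental: payoffs 4.1, 2.4, 1.3 → best response Novel.
Lab B against Novel: payoffs 0.3, 2, 0.7 → best response Risky.
Mutual best responses: (Safe, Risky).

The unique pure-strategy Nash equilibrium is (Safe, Risky).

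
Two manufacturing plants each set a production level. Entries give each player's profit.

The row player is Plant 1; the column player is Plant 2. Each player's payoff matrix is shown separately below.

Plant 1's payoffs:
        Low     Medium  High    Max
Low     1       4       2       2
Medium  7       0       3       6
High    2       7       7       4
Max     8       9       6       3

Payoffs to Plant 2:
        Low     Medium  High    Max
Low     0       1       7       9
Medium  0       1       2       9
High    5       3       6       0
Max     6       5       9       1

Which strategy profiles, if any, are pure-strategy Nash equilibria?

(Medium, Max); (High, High)

For each strategy profile, look for a profitable unilateral deviation.
(Low, Low): Plant 1 can switch to Medium (1 → 7). Not NE.
(Low, Medium): Plant 1 can switch to High (4 → 7). Not NE.
(Low, High): Plant 1 can switch to Medium (2 → 3). Not NE.
(Low, Max): Plant 1 can switch to Medium (2 → 6). Not NE.
(Medium, Low): Plant 1 can switch to Max (7 → 8). Not NE.
(Medium, Medium): Plant 1 can switch to Low (0 → 4). Not NE.
(Medium, High): Plant 1 can switch to High (3 → 7). Not NE.
(Medium, Max): Plant 1 gets 6, best alternative 4; Plant 2 gets 9, best alternative 2. No profitable deviation — NE.
(High, Low): Plant 1 can switch to Medium (2 → 7). Not NE.
(High, Medium): Plant 1 can switch to Max (7 → 9). Not NE.
(High, High): Plant 1 gets 7, best alternative 6; Plant 2 gets 6, best alternative 5. No profitable deviation — NE.
(High, Max): Plant 1 can switch to Medium (4 → 6). Not NE.
(Max, Low): Plant 2 can switch to High (6 → 9). Not NE.
(Max, Medium): Plant 2 can switch to Low (5 → 6). Not NE.
(The remaining 2 profiles each have a profitable deviation by the same check.)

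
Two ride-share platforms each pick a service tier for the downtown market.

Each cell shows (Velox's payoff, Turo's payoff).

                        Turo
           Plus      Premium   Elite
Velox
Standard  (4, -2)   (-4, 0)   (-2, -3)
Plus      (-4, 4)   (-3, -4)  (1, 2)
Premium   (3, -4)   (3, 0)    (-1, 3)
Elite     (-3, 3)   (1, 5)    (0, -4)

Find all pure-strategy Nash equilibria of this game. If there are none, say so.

(Standard, Plus): Turo can switch to Premium (-2 → 0). Not NE.
(Standard, Premium): Velox can switch to Plus (-4 → -3). Not NE.
(Standard, Elite): Velox can switch to Plus (-2 → 1). Not NE.
(Plus, Plus): Velox can switch to Standard (-4 → 4). Not NE.
(Plus, Premium): Velox can switch to Premium (-3 → 3). Not NE.
(Plus, Elite): Turo can switch to Plus (2 → 4). Not NE.
(Premium, Plus): Velox can switch to Standard (3 → 4). Not NE.
(Premium, Premium): Turo can switch to Elite (0 → 3). Not NE.
(Premium, Elite): Velox can switch to Plus (-1 → 1). Not NE.
(Elite, Plus): Velox can switch to Standard (-3 → 4). Not NE.
(Elite, Premium): Velox can switch to Premium (1 → 3). Not NE.
(Elite, Elite): Velox can switch to Plus (0 → 1). Not NE.

There is no pure-strategy Nash equilibrium.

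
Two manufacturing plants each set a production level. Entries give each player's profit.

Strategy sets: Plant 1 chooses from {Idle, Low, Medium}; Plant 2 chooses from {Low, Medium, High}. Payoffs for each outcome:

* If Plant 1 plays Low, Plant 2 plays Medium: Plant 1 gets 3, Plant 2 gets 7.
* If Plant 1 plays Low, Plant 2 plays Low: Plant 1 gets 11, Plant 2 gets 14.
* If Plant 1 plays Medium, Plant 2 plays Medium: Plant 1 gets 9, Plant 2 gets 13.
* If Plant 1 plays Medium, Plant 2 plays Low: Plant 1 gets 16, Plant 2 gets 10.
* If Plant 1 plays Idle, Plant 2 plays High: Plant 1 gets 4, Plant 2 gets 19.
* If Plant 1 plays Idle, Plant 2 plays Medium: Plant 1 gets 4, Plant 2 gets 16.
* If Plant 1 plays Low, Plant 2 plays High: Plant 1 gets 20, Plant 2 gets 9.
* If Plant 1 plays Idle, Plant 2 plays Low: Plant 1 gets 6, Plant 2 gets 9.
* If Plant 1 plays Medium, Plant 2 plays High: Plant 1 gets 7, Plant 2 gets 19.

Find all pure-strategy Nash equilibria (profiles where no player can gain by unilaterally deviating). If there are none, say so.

none

For each player, find the best response to each opponent profile; mutual best responses are the pure NE.
Plant 1 against Low: payoffs 6, 11, 16 → best response Medium.
Plant 1 against Medium: payoffs 4, 3, 9 → best response Medium.
Plant 1 against High: payoffs 4, 20, 7 → best response Low.
Plant 2 against Idle: payoffs 9, 16, 19 → best response High.
Plant 2 against Low: payoffs 14, 7, 9 → best response Low.
Plant 2 against Medium: payoffs 10, 13, 19 → best response High.
No profile is a mutual best response for all players.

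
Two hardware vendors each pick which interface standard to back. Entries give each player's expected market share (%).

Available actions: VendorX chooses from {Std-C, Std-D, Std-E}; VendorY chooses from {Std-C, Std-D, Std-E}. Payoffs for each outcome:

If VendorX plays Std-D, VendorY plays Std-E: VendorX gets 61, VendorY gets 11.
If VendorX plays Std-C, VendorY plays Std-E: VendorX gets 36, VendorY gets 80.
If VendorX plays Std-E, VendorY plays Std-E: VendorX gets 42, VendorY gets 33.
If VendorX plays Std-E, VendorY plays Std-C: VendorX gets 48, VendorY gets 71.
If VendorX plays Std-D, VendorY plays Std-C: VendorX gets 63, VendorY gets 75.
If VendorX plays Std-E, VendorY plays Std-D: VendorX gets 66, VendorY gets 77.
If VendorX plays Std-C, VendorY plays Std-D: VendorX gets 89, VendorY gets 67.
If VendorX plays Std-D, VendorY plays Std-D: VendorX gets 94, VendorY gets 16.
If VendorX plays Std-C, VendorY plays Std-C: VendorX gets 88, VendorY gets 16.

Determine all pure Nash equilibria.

There is no pure-strategy Nash equilibrium.

(Std-C, Std-C): VendorY can switch to Std-D (16 → 67). Not NE.
(Std-C, Std-D): VendorX can switch to Std-D (89 → 94). Not NE.
(Std-C, Std-E): VendorX can switch to Std-D (36 → 61). Not NE.
(Std-D, Std-C): VendorX can switch to Std-C (63 → 88). Not NE.
(Std-D, Std-D): VendorY can switch to Std-C (16 → 75). Not NE.
(Std-D, Std-E): VendorY can switch to Std-C (11 → 75). Not NE.
(Std-E, Std-C): VendorX can switch to Std-C (48 → 88). Not NE.
(Std-E, Std-D): VendorX can switch to Std-C (66 → 89). Not NE.
(Std-E, Std-E): VendorX can switch to Std-D (42 → 61). Not NE.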